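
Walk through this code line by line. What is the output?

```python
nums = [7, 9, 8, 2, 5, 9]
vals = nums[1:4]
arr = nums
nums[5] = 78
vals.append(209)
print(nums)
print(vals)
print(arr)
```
[7, 9, 8, 2, 5, 78]
[9, 8, 2, 209]
[7, 9, 8, 2, 5, 78]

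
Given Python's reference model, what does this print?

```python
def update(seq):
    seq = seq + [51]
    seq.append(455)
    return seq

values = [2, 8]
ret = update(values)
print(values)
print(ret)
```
[2, 8]
[2, 8, 51, 455]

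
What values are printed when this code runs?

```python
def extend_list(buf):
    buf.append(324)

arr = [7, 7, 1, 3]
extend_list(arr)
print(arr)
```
[7, 7, 1, 3, 324]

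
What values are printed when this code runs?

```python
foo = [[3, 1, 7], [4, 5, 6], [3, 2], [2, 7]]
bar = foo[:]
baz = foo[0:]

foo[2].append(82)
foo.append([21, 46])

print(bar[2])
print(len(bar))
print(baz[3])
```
[3, 2, 82]
4
[2, 7]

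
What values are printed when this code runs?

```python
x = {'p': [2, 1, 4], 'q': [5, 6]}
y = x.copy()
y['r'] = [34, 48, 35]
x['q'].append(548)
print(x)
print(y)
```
{'p': [2, 1, 4], 'q': [5, 6, 548]}
{'p': [2, 1, 4], 'q': [5, 6, 548], 'r': [34, 48, 35]}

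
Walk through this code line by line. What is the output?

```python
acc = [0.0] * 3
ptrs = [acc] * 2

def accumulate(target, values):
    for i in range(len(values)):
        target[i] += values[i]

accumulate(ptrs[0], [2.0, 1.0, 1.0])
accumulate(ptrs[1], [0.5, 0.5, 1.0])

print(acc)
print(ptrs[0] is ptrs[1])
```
[2.5, 1.5, 2.0]
True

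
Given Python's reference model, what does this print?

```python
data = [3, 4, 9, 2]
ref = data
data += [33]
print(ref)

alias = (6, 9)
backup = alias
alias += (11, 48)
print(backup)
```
[3, 4, 9, 2, 33]
(6, 9)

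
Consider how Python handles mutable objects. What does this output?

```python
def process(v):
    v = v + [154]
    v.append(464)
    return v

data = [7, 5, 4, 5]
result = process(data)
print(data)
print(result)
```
[7, 5, 4, 5]
[7, 5, 4, 5, 154, 464]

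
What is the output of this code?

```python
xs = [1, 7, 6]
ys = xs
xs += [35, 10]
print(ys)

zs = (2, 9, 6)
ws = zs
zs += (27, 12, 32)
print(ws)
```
[1, 7, 6, 35, 10]
(2, 9, 6)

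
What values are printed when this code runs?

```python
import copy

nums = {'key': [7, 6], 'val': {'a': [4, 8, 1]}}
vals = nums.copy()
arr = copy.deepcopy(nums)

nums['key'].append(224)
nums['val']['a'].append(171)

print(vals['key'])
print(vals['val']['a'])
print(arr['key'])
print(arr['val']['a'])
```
[7, 6, 224]
[4, 8, 1, 171]
[7, 6]
[4, 8, 1]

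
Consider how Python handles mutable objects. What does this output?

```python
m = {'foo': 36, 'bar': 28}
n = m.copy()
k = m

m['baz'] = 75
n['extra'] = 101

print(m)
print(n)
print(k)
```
{'foo': 36, 'bar': 28, 'baz': 75}
{'foo': 36, 'bar': 28, 'extra': 101}
{'foo': 36, 'bar': 28, 'baz': 75}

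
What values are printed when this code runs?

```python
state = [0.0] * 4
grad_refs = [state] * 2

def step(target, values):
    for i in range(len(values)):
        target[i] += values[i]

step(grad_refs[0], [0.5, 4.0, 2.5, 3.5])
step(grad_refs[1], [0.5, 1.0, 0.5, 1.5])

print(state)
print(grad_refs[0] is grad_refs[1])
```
[1.0, 5.0, 3.0, 5.0]
True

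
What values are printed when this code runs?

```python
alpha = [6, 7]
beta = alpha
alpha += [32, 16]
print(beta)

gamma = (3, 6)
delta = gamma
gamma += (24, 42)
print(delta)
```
[6, 7, 32, 16]
(3, 6)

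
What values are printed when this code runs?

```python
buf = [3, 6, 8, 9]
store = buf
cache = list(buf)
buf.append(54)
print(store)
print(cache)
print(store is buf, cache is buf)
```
[3, 6, 8, 9, 54]
[3, 6, 8, 9]
True False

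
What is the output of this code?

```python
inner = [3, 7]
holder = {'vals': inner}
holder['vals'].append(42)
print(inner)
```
[3, 7, 42]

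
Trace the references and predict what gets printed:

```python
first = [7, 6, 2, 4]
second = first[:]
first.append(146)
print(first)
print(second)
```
[7, 6, 2, 4, 146]
[7, 6, 2, 4]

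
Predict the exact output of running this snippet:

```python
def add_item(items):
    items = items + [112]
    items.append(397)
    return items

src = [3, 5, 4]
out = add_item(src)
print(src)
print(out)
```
[3, 5, 4]
[3, 5, 4, 112, 397]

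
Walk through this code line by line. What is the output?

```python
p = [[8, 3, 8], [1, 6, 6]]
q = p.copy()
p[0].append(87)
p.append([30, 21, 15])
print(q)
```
[[8, 3, 8, 87], [1, 6, 6]]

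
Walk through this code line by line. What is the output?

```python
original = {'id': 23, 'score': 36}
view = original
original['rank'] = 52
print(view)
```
{'id': 23, 'score': 36, 'rank': 52}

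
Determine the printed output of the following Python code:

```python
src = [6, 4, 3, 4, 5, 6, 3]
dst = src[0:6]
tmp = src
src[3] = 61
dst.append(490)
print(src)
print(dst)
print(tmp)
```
[6, 4, 3, 61, 5, 6, 3]
[6, 4, 3, 4, 5, 6, 490]
[6, 4, 3, 61, 5, 6, 3]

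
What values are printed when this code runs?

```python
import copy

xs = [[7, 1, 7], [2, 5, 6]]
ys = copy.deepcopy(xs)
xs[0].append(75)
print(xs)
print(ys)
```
[[7, 1, 7, 75], [2, 5, 6]]
[[7, 1, 7], [2, 5, 6]]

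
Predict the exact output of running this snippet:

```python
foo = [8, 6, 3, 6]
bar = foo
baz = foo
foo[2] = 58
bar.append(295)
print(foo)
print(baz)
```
[8, 6, 58, 6, 295]
[8, 6, 58, 6, 295]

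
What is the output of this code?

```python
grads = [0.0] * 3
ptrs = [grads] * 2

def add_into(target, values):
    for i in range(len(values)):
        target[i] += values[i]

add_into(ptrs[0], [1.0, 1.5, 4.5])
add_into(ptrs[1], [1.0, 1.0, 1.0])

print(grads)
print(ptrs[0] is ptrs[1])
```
[2.0, 2.5, 5.5]
True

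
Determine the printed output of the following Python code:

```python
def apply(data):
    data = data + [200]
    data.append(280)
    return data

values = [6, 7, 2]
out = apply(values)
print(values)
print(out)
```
[6, 7, 2]
[6, 7, 2, 200, 280]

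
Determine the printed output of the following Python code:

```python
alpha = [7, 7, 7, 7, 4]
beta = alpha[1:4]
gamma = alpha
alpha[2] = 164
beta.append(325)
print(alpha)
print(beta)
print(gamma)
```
[7, 7, 164, 7, 4]
[7, 7, 7, 325]
[7, 7, 164, 7, 4]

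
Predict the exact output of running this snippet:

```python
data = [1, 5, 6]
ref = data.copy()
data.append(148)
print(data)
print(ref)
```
[1, 5, 6, 148]
[1, 5, 6]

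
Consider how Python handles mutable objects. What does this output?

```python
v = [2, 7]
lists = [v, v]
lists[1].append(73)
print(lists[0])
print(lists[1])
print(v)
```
[2, 7, 73]
[2, 7, 73]
[2, 7, 73]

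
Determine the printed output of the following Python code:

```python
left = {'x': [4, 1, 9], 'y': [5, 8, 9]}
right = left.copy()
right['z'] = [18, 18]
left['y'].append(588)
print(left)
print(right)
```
{'x': [4, 1, 9], 'y': [5, 8, 9, 588]}
{'x': [4, 1, 9], 'y': [5, 8, 9, 588], 'z': [18, 18]}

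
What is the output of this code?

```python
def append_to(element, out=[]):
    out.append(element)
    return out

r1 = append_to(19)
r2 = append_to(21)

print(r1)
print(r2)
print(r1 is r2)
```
[19, 21]
[19, 21]
True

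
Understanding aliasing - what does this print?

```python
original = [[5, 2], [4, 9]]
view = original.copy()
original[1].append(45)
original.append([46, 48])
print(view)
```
[[5, 2], [4, 9, 45]]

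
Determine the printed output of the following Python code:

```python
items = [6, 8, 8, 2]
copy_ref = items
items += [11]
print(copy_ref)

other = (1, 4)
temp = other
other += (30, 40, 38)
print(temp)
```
[6, 8, 8, 2, 11]
(1, 4)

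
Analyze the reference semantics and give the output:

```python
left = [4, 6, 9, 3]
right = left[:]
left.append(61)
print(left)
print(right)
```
[4, 6, 9, 3, 61]
[4, 6, 9, 3]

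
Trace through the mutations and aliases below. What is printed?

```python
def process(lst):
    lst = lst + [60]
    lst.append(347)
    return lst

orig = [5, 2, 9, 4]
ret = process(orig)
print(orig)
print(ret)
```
[5, 2, 9, 4]
[5, 2, 9, 4, 60, 347]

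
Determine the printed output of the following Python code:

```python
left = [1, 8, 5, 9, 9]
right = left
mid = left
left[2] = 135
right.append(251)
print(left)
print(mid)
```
[1, 8, 135, 9, 9, 251]
[1, 8, 135, 9, 9, 251]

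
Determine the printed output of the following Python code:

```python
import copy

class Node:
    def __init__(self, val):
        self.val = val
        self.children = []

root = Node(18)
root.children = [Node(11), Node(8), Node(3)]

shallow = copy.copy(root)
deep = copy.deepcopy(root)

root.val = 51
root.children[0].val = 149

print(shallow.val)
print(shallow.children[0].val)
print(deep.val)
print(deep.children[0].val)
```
18
149
18
11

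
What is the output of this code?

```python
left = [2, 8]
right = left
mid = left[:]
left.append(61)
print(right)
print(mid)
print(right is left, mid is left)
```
[2, 8, 61]
[2, 8]
True False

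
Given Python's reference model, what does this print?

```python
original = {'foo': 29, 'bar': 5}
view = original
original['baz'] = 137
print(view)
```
{'foo': 29, 'bar': 5, 'baz': 137}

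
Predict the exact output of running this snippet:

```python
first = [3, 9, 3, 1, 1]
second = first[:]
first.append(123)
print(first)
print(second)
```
[3, 9, 3, 1, 1, 123]
[3, 9, 3, 1, 1]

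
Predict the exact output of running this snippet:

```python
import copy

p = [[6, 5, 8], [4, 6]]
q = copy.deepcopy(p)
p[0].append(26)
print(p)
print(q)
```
[[6, 5, 8, 26], [4, 6]]
[[6, 5, 8], [4, 6]]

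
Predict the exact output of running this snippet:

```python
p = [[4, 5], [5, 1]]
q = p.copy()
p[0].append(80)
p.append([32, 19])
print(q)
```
[[4, 5, 80], [5, 1]]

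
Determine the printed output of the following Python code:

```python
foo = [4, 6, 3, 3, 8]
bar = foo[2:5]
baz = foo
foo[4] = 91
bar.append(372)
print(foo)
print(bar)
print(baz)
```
[4, 6, 3, 3, 91]
[3, 3, 8, 372]
[4, 6, 3, 3, 91]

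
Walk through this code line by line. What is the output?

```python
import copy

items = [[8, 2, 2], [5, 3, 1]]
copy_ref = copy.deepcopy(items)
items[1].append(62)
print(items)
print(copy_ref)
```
[[8, 2, 2], [5, 3, 1, 62]]
[[8, 2, 2], [5, 3, 1]]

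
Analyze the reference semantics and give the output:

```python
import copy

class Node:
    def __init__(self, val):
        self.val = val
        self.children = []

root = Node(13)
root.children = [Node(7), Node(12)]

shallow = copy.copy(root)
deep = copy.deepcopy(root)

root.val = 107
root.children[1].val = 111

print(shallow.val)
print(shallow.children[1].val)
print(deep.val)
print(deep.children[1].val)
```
13
111
13
12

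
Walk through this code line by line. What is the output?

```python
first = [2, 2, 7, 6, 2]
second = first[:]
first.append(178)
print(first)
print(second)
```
[2, 2, 7, 6, 2, 178]
[2, 2, 7, 6, 2]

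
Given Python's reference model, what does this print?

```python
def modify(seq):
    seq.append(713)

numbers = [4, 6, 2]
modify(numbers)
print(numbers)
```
[4, 6, 2, 713]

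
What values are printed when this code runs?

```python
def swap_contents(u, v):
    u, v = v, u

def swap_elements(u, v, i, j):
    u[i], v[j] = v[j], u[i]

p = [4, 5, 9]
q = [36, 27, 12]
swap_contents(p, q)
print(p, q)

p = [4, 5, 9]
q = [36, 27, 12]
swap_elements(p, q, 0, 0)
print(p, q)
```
[4, 5, 9] [36, 27, 12]
[36, 5, 9] [4, 27, 12]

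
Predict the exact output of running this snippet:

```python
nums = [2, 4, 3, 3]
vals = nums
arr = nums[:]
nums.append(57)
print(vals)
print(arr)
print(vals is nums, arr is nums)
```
[2, 4, 3, 3, 57]
[2, 4, 3, 3]
True False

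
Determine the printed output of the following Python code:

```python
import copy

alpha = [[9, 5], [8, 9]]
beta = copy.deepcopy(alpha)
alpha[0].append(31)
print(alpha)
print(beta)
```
[[9, 5, 31], [8, 9]]
[[9, 5], [8, 9]]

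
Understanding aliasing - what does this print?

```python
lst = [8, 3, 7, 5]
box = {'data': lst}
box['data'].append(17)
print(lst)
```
[8, 3, 7, 5, 17]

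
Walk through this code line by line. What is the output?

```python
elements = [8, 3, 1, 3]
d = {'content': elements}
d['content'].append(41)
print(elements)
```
[8, 3, 1, 3, 41]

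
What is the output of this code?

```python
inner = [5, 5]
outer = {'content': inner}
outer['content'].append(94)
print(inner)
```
[5, 5, 94]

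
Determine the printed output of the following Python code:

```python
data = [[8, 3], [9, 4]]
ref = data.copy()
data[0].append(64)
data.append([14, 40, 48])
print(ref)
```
[[8, 3, 64], [9, 4]]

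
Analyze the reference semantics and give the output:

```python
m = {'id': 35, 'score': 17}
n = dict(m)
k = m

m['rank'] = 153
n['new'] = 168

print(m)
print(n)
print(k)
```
{'id': 35, 'score': 17, 'rank': 153}
{'id': 35, 'score': 17, 'new': 168}
{'id': 35, 'score': 17, 'rank': 153}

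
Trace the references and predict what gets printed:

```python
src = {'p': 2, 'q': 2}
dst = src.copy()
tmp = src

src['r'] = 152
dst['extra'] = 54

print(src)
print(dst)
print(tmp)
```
{'p': 2, 'q': 2, 'r': 152}
{'p': 2, 'q': 2, 'extra': 54}
{'p': 2, 'q': 2, 'r': 152}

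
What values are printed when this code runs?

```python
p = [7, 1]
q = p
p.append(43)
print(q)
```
[7, 1, 43]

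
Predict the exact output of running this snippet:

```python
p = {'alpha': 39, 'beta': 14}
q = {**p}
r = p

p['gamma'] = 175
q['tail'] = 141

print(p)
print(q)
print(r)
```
{'alpha': 39, 'beta': 14, 'gamma': 175}
{'alpha': 39, 'beta': 14, 'tail': 141}
{'alpha': 39, 'beta': 14, 'gamma': 175}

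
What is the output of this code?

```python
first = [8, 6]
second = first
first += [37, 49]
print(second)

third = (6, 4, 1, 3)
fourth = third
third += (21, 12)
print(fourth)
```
[8, 6, 37, 49]
(6, 4, 1, 3)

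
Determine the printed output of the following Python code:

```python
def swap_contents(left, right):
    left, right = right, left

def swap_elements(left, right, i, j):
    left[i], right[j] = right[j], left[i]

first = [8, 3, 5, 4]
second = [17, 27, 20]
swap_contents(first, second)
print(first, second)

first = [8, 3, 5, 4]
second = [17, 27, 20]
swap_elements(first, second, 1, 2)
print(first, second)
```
[8, 3, 5, 4] [17, 27, 20]
[8, 20, 5, 4] [17, 27, 3]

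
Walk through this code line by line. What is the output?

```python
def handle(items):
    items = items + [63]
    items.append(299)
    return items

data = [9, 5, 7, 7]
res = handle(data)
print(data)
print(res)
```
[9, 5, 7, 7]
[9, 5, 7, 7, 63, 299]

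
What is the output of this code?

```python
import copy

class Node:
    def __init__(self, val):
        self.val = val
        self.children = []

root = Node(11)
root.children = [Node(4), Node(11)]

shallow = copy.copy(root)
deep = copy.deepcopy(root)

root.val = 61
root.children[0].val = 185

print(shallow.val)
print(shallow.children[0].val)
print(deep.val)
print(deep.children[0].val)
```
11
185
11
4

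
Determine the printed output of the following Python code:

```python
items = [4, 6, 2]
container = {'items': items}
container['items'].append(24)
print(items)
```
[4, 6, 2, 24]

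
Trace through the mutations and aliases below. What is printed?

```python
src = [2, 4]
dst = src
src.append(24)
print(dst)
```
[2, 4, 24]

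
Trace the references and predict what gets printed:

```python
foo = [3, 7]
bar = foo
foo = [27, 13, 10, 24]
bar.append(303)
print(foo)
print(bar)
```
[27, 13, 10, 24]
[3, 7, 303]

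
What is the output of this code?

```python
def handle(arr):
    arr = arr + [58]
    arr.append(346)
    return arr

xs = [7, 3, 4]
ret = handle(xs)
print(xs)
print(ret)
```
[7, 3, 4]
[7, 3, 4, 58, 346]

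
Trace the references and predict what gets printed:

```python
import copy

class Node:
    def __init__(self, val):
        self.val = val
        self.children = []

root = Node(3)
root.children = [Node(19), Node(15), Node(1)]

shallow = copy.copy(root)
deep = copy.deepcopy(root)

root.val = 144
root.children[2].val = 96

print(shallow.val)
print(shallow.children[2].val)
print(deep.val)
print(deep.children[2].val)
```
3
96
3
1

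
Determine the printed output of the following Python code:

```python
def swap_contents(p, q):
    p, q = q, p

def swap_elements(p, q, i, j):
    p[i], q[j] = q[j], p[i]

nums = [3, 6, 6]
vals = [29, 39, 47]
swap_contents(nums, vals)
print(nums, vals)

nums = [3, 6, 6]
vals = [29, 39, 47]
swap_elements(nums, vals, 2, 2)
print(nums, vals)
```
[3, 6, 6] [29, 39, 47]
[3, 6, 47] [29, 39, 6]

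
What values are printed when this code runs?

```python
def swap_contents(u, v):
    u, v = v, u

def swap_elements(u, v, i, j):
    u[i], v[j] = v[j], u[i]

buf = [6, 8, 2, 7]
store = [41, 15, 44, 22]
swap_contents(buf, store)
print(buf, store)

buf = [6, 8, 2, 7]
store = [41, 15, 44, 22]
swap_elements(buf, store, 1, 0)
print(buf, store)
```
[6, 8, 2, 7] [41, 15, 44, 22]
[6, 41, 2, 7] [8, 15, 44, 22]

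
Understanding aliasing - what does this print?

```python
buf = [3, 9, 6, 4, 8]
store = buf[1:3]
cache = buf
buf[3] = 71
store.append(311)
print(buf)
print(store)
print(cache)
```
[3, 9, 6, 71, 8]
[9, 6, 311]
[3, 9, 6, 71, 8]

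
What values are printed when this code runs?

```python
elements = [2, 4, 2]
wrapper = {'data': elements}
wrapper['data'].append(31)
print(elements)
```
[2, 4, 2, 31]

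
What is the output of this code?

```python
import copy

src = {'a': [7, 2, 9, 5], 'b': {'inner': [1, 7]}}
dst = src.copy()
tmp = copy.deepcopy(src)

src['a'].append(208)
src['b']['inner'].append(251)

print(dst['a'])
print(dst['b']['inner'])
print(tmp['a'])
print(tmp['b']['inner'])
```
[7, 2, 9, 5, 208]
[1, 7, 251]
[7, 2, 9, 5]
[1, 7]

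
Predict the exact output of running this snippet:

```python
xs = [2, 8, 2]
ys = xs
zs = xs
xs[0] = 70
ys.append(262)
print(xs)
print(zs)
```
[70, 8, 2, 262]
[70, 8, 2, 262]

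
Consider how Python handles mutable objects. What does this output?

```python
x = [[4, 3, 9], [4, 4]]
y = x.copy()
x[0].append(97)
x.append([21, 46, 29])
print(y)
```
[[4, 3, 9, 97], [4, 4]]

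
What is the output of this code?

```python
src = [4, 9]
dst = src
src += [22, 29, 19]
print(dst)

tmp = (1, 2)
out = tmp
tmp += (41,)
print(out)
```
[4, 9, 22, 29, 19]
(1, 2)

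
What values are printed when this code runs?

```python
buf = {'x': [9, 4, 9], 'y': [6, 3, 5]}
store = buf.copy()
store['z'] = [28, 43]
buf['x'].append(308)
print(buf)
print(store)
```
{'x': [9, 4, 9, 308], 'y': [6, 3, 5]}
{'x': [9, 4, 9, 308], 'y': [6, 3, 5], 'z': [28, 43]}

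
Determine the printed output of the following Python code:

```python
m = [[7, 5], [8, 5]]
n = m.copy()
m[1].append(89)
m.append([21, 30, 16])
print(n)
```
[[7, 5], [8, 5, 89]]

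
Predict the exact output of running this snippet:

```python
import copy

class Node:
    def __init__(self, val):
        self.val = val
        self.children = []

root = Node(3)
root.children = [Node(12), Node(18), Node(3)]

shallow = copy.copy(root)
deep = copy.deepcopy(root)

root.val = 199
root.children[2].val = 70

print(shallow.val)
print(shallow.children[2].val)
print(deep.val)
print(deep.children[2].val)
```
3
70
3
3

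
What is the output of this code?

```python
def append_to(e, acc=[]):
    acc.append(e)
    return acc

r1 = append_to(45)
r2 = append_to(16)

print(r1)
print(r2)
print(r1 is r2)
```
[45, 16]
[45, 16]
True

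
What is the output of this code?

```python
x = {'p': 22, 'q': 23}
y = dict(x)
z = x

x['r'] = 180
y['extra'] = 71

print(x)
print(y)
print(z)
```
{'p': 22, 'q': 23, 'r': 180}
{'p': 22, 'q': 23, 'extra': 71}
{'p': 22, 'q': 23, 'r': 180}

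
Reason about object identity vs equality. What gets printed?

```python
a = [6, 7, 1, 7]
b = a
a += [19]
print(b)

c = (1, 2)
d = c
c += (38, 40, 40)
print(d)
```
[6, 7, 1, 7, 19]
(1, 2)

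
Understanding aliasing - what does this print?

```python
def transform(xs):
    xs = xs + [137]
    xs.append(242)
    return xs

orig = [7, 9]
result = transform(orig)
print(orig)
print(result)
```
[7, 9]
[7, 9, 137, 242]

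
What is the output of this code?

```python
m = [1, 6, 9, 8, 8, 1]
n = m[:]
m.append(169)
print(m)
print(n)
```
[1, 6, 9, 8, 8, 1, 169]
[1, 6, 9, 8, 8, 1]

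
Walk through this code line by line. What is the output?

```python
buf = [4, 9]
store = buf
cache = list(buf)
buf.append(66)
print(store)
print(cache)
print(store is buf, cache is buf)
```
[4, 9, 66]
[4, 9]
True False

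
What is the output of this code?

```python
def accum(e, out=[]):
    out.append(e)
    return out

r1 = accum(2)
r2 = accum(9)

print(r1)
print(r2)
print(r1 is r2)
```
[2, 9]
[2, 9]
True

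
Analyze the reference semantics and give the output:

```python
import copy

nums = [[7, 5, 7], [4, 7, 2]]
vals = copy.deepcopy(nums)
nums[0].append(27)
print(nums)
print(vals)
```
[[7, 5, 7, 27], [4, 7, 2]]
[[7, 5, 7], [4, 7, 2]]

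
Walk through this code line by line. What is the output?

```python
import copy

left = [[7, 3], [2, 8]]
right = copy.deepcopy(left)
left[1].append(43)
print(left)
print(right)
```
[[7, 3], [2, 8, 43]]
[[7, 3], [2, 8]]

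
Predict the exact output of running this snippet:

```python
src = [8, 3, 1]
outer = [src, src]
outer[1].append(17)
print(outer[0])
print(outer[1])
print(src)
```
[8, 3, 1, 17]
[8, 3, 1, 17]
[8, 3, 1, 17]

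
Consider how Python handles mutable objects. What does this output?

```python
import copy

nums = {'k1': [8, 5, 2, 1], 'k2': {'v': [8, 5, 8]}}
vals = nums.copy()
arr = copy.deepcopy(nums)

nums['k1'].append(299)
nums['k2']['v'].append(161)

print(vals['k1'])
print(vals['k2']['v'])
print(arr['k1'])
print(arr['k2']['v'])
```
[8, 5, 2, 1, 299]
[8, 5, 8, 161]
[8, 5, 2, 1]
[8, 5, 8]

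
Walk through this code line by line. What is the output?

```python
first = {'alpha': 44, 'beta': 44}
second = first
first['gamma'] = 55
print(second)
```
{'alpha': 44, 'beta': 44, 'gamma': 55}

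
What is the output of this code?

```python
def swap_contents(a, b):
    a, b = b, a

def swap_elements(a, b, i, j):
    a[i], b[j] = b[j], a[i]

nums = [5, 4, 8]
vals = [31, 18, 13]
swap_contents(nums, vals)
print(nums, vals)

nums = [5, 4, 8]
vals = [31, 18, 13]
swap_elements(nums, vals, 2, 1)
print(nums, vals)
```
[5, 4, 8] [31, 18, 13]
[5, 4, 18] [31, 8, 13]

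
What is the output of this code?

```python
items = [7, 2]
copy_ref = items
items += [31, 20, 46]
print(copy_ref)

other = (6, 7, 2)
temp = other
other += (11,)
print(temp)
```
[7, 2, 31, 20, 46]
(6, 7, 2)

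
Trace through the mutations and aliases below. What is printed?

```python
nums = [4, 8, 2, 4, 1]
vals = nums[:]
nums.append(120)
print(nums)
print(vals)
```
[4, 8, 2, 4, 1, 120]
[4, 8, 2, 4, 1]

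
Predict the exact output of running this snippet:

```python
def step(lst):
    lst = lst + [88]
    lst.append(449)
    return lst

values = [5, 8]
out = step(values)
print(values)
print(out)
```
[5, 8]
[5, 8, 88, 449]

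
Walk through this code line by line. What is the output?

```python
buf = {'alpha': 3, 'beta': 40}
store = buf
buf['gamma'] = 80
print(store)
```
{'alpha': 3, 'beta': 40, 'gamma': 80}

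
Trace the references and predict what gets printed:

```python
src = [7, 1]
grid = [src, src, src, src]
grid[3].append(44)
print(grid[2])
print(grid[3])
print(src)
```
[7, 1, 44]
[7, 1, 44]
[7, 1, 44]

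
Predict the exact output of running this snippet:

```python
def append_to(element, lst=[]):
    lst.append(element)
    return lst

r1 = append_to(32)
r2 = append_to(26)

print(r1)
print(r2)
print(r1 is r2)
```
[32, 26]
[32, 26]
True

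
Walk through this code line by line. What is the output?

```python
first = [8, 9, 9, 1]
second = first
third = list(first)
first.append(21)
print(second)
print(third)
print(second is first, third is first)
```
[8, 9, 9, 1, 21]
[8, 9, 9, 1]
True False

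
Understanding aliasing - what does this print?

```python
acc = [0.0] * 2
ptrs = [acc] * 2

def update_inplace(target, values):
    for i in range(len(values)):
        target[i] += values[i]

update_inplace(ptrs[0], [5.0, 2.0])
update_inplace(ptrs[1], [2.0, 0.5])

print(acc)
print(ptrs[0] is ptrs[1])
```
[7.0, 2.5]
True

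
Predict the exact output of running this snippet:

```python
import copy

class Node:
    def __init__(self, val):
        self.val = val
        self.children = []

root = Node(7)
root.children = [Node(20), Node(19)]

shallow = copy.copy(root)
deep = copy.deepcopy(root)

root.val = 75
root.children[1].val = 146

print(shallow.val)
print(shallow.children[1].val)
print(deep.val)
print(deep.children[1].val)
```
7
146
7
19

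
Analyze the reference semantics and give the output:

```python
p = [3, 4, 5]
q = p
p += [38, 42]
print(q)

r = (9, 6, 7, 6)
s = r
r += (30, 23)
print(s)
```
[3, 4, 5, 38, 42]
(9, 6, 7, 6)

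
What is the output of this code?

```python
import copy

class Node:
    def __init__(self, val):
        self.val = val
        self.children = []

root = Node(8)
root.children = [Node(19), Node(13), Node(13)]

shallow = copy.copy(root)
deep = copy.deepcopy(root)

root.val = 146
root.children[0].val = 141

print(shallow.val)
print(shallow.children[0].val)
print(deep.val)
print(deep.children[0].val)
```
8
141
8
19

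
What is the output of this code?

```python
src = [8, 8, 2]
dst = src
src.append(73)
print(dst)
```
[8, 8, 2, 73]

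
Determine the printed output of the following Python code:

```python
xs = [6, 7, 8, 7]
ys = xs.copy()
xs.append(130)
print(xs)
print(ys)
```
[6, 7, 8, 7, 130]
[6, 7, 8, 7]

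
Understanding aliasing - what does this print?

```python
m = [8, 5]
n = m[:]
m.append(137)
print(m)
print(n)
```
[8, 5, 137]
[8, 5]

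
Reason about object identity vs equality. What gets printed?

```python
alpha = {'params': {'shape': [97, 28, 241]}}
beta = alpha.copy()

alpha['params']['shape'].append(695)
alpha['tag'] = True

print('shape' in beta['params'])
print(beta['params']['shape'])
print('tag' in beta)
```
True
[97, 28, 241, 695]
False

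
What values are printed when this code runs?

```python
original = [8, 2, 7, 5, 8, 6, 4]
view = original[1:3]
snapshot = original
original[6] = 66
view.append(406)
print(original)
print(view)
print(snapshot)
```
[8, 2, 7, 5, 8, 6, 66]
[2, 7, 406]
[8, 2, 7, 5, 8, 6, 66]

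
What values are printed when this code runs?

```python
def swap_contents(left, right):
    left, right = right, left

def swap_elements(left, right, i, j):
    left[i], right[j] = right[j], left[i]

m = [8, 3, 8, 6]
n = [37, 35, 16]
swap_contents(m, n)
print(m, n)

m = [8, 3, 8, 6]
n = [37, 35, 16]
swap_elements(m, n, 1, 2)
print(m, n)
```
[8, 3, 8, 6] [37, 35, 16]
[8, 16, 8, 6] [37, 35, 3]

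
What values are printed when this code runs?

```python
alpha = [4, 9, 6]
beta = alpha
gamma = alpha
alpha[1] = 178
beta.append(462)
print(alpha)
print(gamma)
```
[4, 178, 6, 462]
[4, 178, 6, 462]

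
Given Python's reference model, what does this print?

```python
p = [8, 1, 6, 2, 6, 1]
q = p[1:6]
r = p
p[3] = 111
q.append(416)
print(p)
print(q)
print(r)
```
[8, 1, 6, 111, 6, 1]
[1, 6, 2, 6, 1, 416]
[8, 1, 6, 111, 6, 1]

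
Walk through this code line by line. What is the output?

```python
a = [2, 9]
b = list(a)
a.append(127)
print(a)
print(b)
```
[2, 9, 127]
[2, 9]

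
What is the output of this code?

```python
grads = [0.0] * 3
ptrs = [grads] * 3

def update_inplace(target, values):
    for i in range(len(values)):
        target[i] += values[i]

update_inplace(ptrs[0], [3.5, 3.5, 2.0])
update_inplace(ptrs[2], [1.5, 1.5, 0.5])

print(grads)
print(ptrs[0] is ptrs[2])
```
[5.0, 5.0, 2.5]
True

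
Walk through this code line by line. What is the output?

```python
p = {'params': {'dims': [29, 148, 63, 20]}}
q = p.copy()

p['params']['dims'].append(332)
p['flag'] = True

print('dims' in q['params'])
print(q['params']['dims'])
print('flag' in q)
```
True
[29, 148, 63, 20, 332]
False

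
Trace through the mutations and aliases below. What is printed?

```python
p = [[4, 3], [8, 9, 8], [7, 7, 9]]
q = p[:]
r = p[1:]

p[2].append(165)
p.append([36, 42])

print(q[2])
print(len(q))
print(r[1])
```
[7, 7, 9, 165]
3
[7, 7, 9, 165]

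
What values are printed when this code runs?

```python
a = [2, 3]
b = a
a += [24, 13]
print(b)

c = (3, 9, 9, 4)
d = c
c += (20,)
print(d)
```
[2, 3, 24, 13]
(3, 9, 9, 4)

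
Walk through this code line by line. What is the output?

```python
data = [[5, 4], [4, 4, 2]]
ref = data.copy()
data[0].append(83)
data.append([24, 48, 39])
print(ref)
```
[[5, 4, 83], [4, 4, 2]]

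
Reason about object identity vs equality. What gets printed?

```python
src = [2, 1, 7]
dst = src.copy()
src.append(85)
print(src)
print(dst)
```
[2, 1, 7, 85]
[2, 1, 7]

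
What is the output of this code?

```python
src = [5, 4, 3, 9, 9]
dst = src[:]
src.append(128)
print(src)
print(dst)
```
[5, 4, 3, 9, 9, 128]
[5, 4, 3, 9, 9]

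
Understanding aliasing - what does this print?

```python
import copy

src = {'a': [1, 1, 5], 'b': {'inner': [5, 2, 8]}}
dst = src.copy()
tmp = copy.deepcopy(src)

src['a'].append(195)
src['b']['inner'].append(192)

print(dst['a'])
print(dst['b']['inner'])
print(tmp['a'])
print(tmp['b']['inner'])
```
[1, 1, 5, 195]
[5, 2, 8, 192]
[1, 1, 5]
[5, 2, 8]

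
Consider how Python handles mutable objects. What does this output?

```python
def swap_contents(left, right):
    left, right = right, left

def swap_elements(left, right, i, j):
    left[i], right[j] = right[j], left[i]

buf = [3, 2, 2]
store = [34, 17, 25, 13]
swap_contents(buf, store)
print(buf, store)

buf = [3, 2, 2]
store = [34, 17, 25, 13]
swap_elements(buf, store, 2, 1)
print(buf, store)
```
[3, 2, 2] [34, 17, 25, 13]
[3, 2, 17] [34, 2, 25, 13]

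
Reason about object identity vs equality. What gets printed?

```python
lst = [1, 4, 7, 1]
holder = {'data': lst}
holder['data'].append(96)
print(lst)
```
[1, 4, 7, 1, 96]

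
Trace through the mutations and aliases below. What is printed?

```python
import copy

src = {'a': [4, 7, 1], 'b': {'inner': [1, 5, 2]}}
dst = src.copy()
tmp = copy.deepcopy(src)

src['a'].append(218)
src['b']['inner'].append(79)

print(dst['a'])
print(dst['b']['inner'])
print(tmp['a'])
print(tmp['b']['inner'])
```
[4, 7, 1, 218]
[1, 5, 2, 79]
[4, 7, 1]
[1, 5, 2]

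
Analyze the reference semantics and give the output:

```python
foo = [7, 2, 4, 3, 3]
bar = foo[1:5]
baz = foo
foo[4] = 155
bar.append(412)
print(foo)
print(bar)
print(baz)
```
[7, 2, 4, 3, 155]
[2, 4, 3, 3, 412]
[7, 2, 4, 3, 155]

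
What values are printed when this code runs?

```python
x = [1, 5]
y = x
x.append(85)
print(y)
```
[1, 5, 85]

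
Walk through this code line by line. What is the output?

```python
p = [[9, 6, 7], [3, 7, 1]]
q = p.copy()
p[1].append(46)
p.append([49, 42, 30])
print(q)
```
[[9, 6, 7], [3, 7, 1, 46]]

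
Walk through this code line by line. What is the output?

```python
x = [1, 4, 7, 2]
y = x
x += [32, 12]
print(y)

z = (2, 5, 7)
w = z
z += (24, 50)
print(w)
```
[1, 4, 7, 2, 32, 12]
(2, 5, 7)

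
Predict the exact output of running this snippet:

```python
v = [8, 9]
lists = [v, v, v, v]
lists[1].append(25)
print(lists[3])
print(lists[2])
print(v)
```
[8, 9, 25]
[8, 9, 25]
[8, 9, 25]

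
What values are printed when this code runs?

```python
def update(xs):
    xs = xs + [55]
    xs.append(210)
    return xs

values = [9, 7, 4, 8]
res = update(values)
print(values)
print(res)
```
[9, 7, 4, 8]
[9, 7, 4, 8, 55, 210]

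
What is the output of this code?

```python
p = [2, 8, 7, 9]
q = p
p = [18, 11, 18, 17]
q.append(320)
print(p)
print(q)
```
[18, 11, 18, 17]
[2, 8, 7, 9, 320]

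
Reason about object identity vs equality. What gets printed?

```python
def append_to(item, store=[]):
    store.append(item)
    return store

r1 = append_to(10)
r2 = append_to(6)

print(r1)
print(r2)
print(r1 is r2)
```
[10, 6]
[10, 6]
True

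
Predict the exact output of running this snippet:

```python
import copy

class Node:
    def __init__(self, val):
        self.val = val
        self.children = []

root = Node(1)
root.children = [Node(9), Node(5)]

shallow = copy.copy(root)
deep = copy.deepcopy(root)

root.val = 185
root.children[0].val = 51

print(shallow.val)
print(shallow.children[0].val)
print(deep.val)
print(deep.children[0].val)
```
1
51
1
9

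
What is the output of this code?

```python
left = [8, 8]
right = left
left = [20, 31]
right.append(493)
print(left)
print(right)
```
[20, 31]
[8, 8, 493]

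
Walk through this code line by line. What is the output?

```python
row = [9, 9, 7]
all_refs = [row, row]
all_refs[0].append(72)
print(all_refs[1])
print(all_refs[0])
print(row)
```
[9, 9, 7, 72]
[9, 9, 7, 72]
[9, 9, 7, 72]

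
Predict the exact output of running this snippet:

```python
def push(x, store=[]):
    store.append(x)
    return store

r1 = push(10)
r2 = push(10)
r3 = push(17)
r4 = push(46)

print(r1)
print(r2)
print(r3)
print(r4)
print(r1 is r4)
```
[10, 10, 17, 46]
[10, 10, 17, 46]
[10, 10, 17, 46]
[10, 10, 17, 46]
True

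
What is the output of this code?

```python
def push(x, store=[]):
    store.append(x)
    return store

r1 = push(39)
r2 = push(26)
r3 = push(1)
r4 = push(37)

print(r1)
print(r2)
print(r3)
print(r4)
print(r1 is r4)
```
[39, 26, 1, 37]
[39, 26, 1, 37]
[39, 26, 1, 37]
[39, 26, 1, 37]
True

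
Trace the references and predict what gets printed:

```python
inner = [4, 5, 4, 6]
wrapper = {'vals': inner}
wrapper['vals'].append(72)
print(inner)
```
[4, 5, 4, 6, 72]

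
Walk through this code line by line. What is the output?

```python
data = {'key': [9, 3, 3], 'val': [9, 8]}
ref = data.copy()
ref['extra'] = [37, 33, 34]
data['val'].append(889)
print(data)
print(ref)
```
{'key': [9, 3, 3], 'val': [9, 8, 889]}
{'key': [9, 3, 3], 'val': [9, 8, 889], 'extra': [37, 33, 34]}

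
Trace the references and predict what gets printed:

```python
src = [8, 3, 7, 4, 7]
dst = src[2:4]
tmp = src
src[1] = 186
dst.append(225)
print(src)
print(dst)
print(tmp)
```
[8, 186, 7, 4, 7]
[7, 4, 225]
[8, 186, 7, 4, 7]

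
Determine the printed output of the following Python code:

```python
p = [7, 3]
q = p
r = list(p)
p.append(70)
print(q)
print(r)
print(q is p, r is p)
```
[7, 3, 70]
[7, 3]
True False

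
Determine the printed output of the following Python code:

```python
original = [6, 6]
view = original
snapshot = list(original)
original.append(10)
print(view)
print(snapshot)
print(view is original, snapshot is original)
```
[6, 6, 10]
[6, 6]
True False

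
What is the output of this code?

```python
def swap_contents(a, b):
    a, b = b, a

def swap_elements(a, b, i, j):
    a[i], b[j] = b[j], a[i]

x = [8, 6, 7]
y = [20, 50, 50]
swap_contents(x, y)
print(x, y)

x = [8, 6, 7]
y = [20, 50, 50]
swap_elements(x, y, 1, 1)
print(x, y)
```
[8, 6, 7] [20, 50, 50]
[8, 50, 7] [20, 6, 50]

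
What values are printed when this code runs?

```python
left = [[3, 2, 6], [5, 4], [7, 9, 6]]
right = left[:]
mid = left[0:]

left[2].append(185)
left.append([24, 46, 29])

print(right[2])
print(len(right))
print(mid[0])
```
[7, 9, 6, 185]
3
[3, 2, 6]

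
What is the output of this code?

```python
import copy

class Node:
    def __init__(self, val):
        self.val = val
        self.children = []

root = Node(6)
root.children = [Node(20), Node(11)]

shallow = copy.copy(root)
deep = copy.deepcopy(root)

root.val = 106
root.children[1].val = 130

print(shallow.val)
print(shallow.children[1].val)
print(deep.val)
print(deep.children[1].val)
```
6
130
6
11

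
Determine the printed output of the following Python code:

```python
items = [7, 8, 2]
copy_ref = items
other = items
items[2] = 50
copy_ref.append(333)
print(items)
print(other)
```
[7, 8, 50, 333]
[7, 8, 50, 333]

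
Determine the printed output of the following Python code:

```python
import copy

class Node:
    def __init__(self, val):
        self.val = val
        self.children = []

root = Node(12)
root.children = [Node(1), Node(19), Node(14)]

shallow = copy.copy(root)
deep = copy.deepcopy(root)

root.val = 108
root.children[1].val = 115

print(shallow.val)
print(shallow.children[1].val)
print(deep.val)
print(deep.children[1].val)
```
12
115
12
19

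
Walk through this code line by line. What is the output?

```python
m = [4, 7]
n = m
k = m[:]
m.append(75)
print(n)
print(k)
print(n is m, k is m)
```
[4, 7, 75]
[4, 7]
True False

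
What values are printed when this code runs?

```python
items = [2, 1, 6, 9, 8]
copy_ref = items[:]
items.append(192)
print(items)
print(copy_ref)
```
[2, 1, 6, 9, 8, 192]
[2, 1, 6, 9, 8]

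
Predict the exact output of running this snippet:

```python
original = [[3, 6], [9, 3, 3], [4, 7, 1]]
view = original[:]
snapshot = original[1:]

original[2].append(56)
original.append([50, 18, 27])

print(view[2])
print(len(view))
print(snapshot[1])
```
[4, 7, 1, 56]
3
[4, 7, 1, 56]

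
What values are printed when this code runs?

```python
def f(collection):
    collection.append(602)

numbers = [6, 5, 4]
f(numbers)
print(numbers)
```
[6, 5, 4, 602]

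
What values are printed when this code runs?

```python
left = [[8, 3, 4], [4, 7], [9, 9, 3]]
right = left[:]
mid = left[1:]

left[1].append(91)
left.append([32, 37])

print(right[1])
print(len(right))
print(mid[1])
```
[4, 7, 91]
3
[9, 9, 3]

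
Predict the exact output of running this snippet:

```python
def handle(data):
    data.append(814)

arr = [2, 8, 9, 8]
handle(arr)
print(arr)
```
[2, 8, 9, 8, 814]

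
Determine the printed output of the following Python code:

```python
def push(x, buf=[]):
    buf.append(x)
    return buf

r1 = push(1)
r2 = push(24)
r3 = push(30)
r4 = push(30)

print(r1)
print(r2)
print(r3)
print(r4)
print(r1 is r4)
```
[1, 24, 30, 30]
[1, 24, 30, 30]
[1, 24, 30, 30]
[1, 24, 30, 30]
True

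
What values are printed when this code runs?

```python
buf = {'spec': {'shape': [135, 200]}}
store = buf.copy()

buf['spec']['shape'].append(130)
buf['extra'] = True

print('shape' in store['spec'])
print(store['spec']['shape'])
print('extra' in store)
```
True
[135, 200, 130]
False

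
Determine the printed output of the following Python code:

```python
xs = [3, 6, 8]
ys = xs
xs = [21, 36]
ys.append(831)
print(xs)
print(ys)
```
[21, 36]
[3, 6, 8, 831]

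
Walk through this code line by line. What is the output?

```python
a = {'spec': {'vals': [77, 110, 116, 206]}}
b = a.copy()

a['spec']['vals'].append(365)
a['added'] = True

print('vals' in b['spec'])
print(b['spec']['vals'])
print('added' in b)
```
True
[77, 110, 116, 206, 365]
False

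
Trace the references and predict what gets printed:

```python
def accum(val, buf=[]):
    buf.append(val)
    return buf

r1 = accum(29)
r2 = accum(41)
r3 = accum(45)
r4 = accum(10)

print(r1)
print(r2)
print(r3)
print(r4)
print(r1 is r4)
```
[29, 41, 45, 10]
[29, 41, 45, 10]
[29, 41, 45, 10]
[29, 41, 45, 10]
True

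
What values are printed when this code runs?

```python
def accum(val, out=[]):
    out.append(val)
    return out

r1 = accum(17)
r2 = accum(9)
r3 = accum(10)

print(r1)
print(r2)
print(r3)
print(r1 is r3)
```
[17, 9, 10]
[17, 9, 10]
[17, 9, 10]
True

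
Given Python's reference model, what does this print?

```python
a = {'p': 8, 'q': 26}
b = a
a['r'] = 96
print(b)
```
{'p': 8, 'q': 26, 'r': 96}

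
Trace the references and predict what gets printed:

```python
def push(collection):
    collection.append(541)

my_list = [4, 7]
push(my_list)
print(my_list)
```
[4, 7, 541]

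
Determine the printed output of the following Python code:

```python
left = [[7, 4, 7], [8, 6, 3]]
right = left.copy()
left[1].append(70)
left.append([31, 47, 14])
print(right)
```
[[7, 4, 7], [8, 6, 3, 70]]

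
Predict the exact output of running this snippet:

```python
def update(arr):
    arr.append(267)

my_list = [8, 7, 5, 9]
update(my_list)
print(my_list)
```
[8, 7, 5, 9, 267]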